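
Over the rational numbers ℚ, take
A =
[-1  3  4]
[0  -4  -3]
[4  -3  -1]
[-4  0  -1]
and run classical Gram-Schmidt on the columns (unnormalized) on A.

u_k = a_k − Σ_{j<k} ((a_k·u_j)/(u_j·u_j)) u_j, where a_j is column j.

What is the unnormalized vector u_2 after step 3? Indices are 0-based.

Step 1: u_0 = a_0 = (-1, 0, 4, -4).
Step 2: u_1 = a_1 − (-5/11)·u_0 = (28/11, -4, -13/11, -20/11).
Step 3: u_2 = a_2 − (-4/33)·u_0 − (277/299)·u_1 = (1364/897, 211/299, 40/69, 179/897).

u_2 = (1364/897, 211/299, 40/69, 179/897)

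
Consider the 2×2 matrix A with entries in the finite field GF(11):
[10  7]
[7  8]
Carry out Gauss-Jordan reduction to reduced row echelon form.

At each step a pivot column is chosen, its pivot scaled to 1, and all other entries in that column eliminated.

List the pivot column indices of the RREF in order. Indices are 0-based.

pivot(0,0)=10: scale R0 → (1, 4)
  clear (1,0): R1 −= (7)R0 → (0, 2)
pivot(1,1)=2: scale R1 → (0, 1)
  clear (0,1): R0 −= (4)R1 → (1, 0)

pivot columns: 0, 1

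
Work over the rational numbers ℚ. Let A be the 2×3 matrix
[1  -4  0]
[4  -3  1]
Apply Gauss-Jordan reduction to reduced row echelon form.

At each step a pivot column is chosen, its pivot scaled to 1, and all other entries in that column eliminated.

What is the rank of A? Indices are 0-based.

rank = 2

pivot(0,0)=1: scale R0 → (1, -4, 0)
  clear (1,0): R1 −= (4)R0 → (0, 13, 1)
pivot(1,1)=13: scale R1 → (0, 1, 1/13)
  clear (0,1): R0 −= (-4)R1 → (1, 0, 4/13)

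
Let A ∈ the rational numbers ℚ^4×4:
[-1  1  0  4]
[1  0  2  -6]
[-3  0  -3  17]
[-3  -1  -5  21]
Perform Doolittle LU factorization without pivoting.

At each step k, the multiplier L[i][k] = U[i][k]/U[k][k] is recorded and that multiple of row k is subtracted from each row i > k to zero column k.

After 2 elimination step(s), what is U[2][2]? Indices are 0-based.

U[2][2] = 3

k=0: U[0][0]=-1
  eliminate (1,0): mult=-1, new row 1: (0, 1, 2, -2); set L[1][0]=-1
  eliminate (2,0): mult=3, new row 2: (0, -3, -3, 5); set L[2][0]=3
  eliminate (3,0): mult=3, new row 3: (0, -4, -5, 9); set L[3][0]=3
k=1: U[1][1]=1
  eliminate (2,1): mult=-3, new row 2: (0, 0, 3, -1); set L[2][1]=-3
  eliminate (3,1): mult=-4, new row 3: (0, 0, 3, 1); set L[3][1]=-4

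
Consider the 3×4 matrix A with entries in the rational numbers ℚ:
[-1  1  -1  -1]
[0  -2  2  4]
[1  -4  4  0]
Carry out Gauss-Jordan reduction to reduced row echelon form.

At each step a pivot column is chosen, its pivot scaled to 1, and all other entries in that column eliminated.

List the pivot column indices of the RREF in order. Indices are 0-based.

step 1: normalize row 0 (÷-1) = (1, -1, 1, 1)
  row 2: subtract 1×row0 = (0, -3, 3, -1)
step 2: normalize row 1 (÷-2) = (0, 1, -1, -2)
  row 0: subtract -1×row1 = (1, 0, 0, -1)
  row 2: subtract -3×row1 = (0, 0, 0, -7)
skip col 2 (zero from row 2)
step 3: normalize row 2 (÷-7) = (0, 0, 0, 1)
  row 0: subtract -1×row2 = (1, 0, 0, 0)
  row 1: subtract -2×row2 = (0, 1, -1, 0)

pivot columns: 0, 1, 3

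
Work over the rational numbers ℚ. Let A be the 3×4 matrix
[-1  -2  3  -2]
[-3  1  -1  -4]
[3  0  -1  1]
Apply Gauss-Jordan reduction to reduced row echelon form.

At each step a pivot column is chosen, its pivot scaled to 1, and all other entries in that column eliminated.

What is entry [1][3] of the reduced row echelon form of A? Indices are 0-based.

[1] R0 /= -1  ⇒  (1, 2, -3, 2)
     R1 -= -3·R0  ⇒  (0, 7, -10, 2)
     R2 -= 3·R0  ⇒  (0, -6, 8, -5)
[2] R1 /= 7  ⇒  (0, 1, -10/7, 2/7)
     R0 -= 2·R1  ⇒  (1, 0, -1/7, 10/7)
     R2 -= -6·R1  ⇒  (0, 0, -4/7, -23/7)
[3] R2 /= -4/7  ⇒  (0, 0, 1, 23/4)
     R0 -= -1/7·R2  ⇒  (1, 0, 0, 9/4)
     R1 -= -10/7·R2  ⇒  (0, 1, 0, 17/2)

M[1][3] = 17/2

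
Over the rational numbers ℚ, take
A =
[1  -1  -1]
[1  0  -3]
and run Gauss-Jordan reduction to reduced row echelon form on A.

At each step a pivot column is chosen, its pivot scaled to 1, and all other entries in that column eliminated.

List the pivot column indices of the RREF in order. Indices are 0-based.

pivot columns: 0, 1

step 1: normalize row 0 (÷1) = (1, -1, -1)
  row 1: subtract 1×row0 = (0, 1, -2)
step 2: normalize row 1 (÷1) = (0, 1, -2)
  row 0: subtract -1×row1 = (1, 0, -3)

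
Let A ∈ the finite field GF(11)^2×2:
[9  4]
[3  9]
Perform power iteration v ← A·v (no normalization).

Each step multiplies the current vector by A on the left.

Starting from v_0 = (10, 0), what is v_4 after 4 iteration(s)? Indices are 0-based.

v_4 = (3, 10)

v_0 = (10, 0).
v_1 = A·v_0 = (2, 8).
v_2 = A·v_1 = (6, 1).
v_3 = A·v_2 = (3, 5).
v_4 = A·v_3 = (3, 10).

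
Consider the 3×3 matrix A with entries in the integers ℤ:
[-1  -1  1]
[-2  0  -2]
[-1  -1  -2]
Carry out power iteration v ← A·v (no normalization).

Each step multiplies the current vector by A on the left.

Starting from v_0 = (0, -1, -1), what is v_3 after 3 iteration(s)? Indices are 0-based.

v_0 = (0, -1, -1).
v_1 = A·v_0 = (0, 2, 3).
v_2 = A·v_1 = (1, -6, -8).
v_3 = A·v_2 = (-3, 14, 21).

v_3 = (-3, 14, 21)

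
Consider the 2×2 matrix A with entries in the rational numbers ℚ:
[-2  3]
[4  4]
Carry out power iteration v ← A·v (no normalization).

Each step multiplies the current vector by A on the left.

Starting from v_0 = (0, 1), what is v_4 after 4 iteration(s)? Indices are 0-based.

v_4 = (264, 832)

v_0 = (0, 1).
v_1 = A·v_0 = (3, 4).
v_2 = A·v_1 = (6, 28).
v_3 = A·v_2 = (72, 136).
v_4 = A·v_3 = (264, 832).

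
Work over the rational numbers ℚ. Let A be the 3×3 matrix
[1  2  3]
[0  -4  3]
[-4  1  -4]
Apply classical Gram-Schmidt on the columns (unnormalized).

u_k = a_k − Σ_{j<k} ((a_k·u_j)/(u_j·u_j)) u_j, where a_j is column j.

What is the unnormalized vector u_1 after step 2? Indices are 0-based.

u_1 = (36/17, -4, 9/17)

Step 1: u_0 = a_0 = (1, 0, -4).
Step 2: u_1 = a_1 − (-2/17)·u_0 = (36/17, -4, 9/17).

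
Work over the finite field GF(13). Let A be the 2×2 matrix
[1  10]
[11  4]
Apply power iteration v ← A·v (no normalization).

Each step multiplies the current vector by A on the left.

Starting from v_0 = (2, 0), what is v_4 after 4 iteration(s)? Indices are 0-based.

v_4 = (8, 5)

v_0 = (2, 0).
v_1 = A·v_0 = (2, 9).
v_2 = A·v_1 = (1, 6).
v_3 = A·v_2 = (9, 9).
v_4 = A·v_3 = (8, 5).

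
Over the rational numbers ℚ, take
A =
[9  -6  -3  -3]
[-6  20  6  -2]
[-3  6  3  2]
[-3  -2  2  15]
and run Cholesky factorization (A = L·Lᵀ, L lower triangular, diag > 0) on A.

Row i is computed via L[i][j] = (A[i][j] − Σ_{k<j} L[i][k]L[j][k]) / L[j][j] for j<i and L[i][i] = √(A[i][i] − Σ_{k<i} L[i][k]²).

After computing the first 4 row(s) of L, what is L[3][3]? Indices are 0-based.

L[3][3] = 3

Step 1: L[0][0] = √(9) = 3.
  L[1][0] = (-6) / L[0][0] = -2.
Step 2: L[1][1] = √(16) = 4.
  L[2][0] = (-3) / L[0][0] = -1.
  L[2][1] = (4) / L[1][1] = 1.
Step 3: L[2][2] = √(1) = 1.
  L[3][0] = (-3) / L[0][0] = -1.
  L[3][1] = (-4) / L[1][1] = -1.
  L[3][2] = (2) / L[2][2] = 2.
Step 4: L[3][3] = √(9) = 3.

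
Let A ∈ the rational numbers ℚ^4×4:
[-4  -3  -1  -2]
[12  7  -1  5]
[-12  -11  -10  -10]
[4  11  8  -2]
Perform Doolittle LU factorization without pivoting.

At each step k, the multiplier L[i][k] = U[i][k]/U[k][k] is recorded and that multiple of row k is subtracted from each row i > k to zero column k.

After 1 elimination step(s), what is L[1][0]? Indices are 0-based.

k=0: U[0][0]=-4
  eliminate (1,0): mult=-3, new row 1: (0, -2, -4, -1); set L[1][0]=-3
  eliminate (2,0): mult=3, new row 2: (0, -2, -7, -4); set L[2][0]=3
  eliminate (3,0): mult=-1, new row 3: (0, 8, 7, -4); set L[3][0]=-1

L[1][0] = -3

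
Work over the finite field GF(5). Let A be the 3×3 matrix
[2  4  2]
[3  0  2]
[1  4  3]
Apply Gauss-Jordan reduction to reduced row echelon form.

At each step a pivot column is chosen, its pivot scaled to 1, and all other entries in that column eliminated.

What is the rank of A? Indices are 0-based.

pivot(0,0)=2: scale R0 → (1, 2, 1)
  clear (1,0): R1 −= (3)R0 → (0, 4, 4)
  clear (2,0): R2 −= (1)R0 → (0, 2, 2)
pivot(1,1)=4: scale R1 → (0, 1, 1)
  clear (0,1): R0 −= (2)R1 → (1, 0, 4)
  clear (2,1): R2 −= (2)R1 → (0, 0, 0)
col 2: no nonzero at/below row 2; advance.

rank = 2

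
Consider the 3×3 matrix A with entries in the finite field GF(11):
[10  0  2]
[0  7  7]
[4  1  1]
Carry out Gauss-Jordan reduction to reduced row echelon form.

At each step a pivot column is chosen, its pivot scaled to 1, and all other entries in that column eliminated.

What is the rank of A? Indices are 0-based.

rank = 3

[1] R0 /= 10  ⇒  (1, 0, 9)
     R2 -= 4·R0  ⇒  (0, 1, 9)
[2] R1 /= 7  ⇒  (0, 1, 1)
     R2 -= 1·R1  ⇒  (0, 0, 8)
[3] R2 /= 8  ⇒  (0, 0, 1)
     R0 -= 9·R2  ⇒  (1, 0, 0)
     R1 -= 1·R2  ⇒  (0, 1, 0)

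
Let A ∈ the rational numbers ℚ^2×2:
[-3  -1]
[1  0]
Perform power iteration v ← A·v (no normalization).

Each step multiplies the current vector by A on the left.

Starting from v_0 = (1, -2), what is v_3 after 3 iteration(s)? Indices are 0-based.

v_0 = (1, -2).
v_1 = A·v_0 = (-1, 1).
v_2 = A·v_1 = (2, -1).
v_3 = A·v_2 = (-5, 2).

v_3 = (-5, 2)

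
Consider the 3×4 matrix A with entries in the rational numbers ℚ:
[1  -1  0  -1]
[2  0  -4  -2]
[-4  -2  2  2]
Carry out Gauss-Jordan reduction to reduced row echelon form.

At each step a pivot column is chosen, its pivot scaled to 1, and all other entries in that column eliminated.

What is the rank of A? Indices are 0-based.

rank = 3

[1] R0 /= 1  ⇒  (1, -1, 0, -1)
     R1 -= 2·R0  ⇒  (0, 2, -4, 0)
     R2 -= -4·R0  ⇒  (0, -6, 2, -2)
[2] R1 /= 2  ⇒  (0, 1, -2, 0)
     R0 -= -1·R1  ⇒  (1, 0, -2, -1)
     R2 -= -6·R1  ⇒  (0, 0, -10, -2)
[3] R2 /= -10  ⇒  (0, 0, 1, 1/5)
     R0 -= -2·R2  ⇒  (1, 0, 0, -3/5)
     R1 -= -2·R2  ⇒  (0, 1, 0, 2/5)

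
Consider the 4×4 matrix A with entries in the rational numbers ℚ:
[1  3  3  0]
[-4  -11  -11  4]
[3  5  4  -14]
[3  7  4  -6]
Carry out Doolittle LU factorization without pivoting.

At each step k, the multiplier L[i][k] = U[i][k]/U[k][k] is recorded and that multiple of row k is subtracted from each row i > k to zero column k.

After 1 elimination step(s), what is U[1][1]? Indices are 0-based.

[col 0] pivot 1
  R1 -= -4*R0 → (0, 1, 1, 4)  (L[1][0] := -4)
  R2 -= 3*R0 → (0, -4, -5, -14)  (L[2][0] := 3)
  R3 -= 3*R0 → (0, -2, -5, -6)  (L[3][0] := 3)

U[1][1] = 1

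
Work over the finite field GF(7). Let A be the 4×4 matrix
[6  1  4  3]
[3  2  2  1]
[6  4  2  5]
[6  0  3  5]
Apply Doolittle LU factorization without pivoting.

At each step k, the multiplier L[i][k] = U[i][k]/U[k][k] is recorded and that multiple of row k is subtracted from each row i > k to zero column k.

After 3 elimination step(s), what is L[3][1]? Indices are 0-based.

[col 0] pivot 6
  R1 -= 4*R0 → (0, 5, 0, 3)  (L[1][0] := 4)
  R2 -= 1*R0 → (0, 3, 5, 2)  (L[2][0] := 1)
  R3 -= 1*R0 → (0, 6, 6, 2)  (L[3][0] := 1)
[col 1] pivot 5
  R2 -= 2*R1 → (0, 0, 5, 3)  (L[2][1] := 2)
  R3 -= 4*R1 → (0, 0, 6, 4)  (L[3][1] := 4)
[col 2] pivot 5
  R3 -= 4*R2 → (0, 0, 0, 6)  (L[3][2] := 4)

L[3][1] = 4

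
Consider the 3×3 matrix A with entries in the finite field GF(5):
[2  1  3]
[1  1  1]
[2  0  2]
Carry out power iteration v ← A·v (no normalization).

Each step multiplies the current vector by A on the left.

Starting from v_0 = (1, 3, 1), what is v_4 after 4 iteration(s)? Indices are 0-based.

v_0 = (1, 3, 1).
v_1 = A·v_0 = (3, 0, 4).
v_2 = A·v_1 = (3, 2, 4).
v_3 = A·v_2 = (0, 4, 4).
v_4 = A·v_3 = (1, 3, 3).

v_4 = (1, 3, 3)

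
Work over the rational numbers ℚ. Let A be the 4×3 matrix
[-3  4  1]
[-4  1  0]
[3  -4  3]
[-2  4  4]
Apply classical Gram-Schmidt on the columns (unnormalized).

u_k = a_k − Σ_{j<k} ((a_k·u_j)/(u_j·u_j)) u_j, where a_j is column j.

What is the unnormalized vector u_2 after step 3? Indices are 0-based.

u_2 = (104/283, 264/283, 1028/283, 858/283)

Step 1: u_0 = a_0 = (-3, -4, 3, -2).
Step 2: u_1 = a_1 − (-18/19)·u_0 = (22/19, -53/19, -22/19, 40/19).
Step 3: u_2 = a_2 − (-1/19)·u_0 − (116/283)·u_1 = (104/283, 264/283, 1028/283, 858/283).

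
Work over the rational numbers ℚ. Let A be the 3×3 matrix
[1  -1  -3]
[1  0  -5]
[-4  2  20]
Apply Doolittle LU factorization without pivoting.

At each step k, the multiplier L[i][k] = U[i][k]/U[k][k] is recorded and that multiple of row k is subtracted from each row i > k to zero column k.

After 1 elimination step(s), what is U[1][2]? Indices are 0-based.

Step 1: pivot at (0,0) is 1.
  row1 ← row1 − (1)·row0  ⇒  L[1][0]=1, U row1=(0, 1, -2)
  row2 ← row2 − (-4)·row0  ⇒  L[2][0]=-4, U row2=(0, -2, 8)

U[1][2] = -2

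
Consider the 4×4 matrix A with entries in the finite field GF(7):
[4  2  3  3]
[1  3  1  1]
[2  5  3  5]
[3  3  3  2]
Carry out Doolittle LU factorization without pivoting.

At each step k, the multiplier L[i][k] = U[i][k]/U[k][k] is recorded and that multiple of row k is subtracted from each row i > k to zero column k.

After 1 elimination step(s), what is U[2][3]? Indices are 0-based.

[col 0] pivot 4
  R1 -= 2*R0 → (0, 6, 2, 2)  (L[1][0] := 2)
  R2 -= 4*R0 → (0, 4, 5, 0)  (L[2][0] := 4)
  R3 -= 6*R0 → (0, 5, 6, 5)  (L[3][0] := 6)

U[2][3] = 0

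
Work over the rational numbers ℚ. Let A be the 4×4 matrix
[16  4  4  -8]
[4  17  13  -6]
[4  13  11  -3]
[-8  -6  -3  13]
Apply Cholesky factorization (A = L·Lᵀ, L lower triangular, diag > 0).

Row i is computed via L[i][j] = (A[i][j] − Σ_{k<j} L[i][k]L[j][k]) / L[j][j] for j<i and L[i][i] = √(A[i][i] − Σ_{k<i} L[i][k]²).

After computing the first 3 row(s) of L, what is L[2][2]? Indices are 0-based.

Step 1: L[0][0] = √(16) = 4.
  L[1][0] = (4) / L[0][0] = 1.
Step 2: L[1][1] = √(16) = 4.
  L[2][0] = (4) / L[0][0] = 1.
  L[2][1] = (12) / L[1][1] = 3.
Step 3: L[2][2] = √(1) = 1.

L[2][2] = 1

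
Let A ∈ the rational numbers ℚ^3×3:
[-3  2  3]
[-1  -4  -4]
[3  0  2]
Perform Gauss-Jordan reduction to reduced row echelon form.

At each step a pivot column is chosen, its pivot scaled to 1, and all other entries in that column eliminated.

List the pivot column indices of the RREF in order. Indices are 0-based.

[1] R0 /= -3  ⇒  (1, -2/3, -1)
     R1 -= -1·R0  ⇒  (0, -14/3, -5)
     R2 -= 3·R0  ⇒  (0, 2, 5)
[2] R1 /= -14/3  ⇒  (0, 1, 15/14)
     R0 -= -2/3·R1  ⇒  (1, 0, -2/7)
     R2 -= 2·R1  ⇒  (0, 0, 20/7)
[3] R2 /= 20/7  ⇒  (0, 0, 1)
     R0 -= -2/7·R2  ⇒  (1, 0, 0)
     R1 -= 15/14·R2  ⇒  (0, 1, 0)

pivot columns: 0, 1, 2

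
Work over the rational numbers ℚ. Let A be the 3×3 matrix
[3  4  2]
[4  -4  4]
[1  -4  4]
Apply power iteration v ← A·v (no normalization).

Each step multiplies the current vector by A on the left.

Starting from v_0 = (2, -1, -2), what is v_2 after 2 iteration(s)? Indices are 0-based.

v_0 = (2, -1, -2).
v_1 = A·v_0 = (-2, 4, -2).
v_2 = A·v_1 = (6, -32, -26).

v_2 = (6, -32, -26)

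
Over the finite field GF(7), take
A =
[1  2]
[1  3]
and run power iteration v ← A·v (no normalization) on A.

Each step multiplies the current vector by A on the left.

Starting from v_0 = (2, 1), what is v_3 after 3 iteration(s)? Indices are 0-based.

v_0 = (2, 1).
v_1 = A·v_0 = (4, 5).
v_2 = A·v_1 = (0, 5).
v_3 = A·v_2 = (3, 1).

v_3 = (3, 1)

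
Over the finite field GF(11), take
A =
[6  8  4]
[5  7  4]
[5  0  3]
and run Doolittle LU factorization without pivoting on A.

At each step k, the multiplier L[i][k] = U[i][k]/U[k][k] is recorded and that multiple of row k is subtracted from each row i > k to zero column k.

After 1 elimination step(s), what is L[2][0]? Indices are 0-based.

Step 1: pivot at (0,0) is 6.
  row1 ← row1 − (10)·row0  ⇒  L[1][0]=10, U row1=(0, 4, 8)
  row2 ← row2 − (10)·row0  ⇒  L[2][0]=10, U row2=(0, 8, 7)

L[2][0] = 10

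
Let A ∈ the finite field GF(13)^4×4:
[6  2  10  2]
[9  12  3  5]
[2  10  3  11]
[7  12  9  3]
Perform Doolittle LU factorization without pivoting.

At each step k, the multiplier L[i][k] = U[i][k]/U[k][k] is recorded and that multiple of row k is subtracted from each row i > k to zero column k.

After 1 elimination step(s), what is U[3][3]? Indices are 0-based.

U[3][3] = 5

k=0: U[0][0]=6
  eliminate (1,0): mult=8, new row 1: (0, 9, 1, 2); set L[1][0]=8
  eliminate (2,0): mult=9, new row 2: (0, 5, 4, 6); set L[2][0]=9
  eliminate (3,0): mult=12, new row 3: (0, 1, 6, 5); set L[3][0]=12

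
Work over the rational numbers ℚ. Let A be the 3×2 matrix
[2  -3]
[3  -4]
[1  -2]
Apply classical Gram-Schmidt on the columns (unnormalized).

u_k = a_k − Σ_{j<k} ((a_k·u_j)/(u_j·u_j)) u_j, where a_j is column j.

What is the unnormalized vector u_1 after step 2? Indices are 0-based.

Step 1: u_0 = a_0 = (2, 3, 1).
Step 2: u_1 = a_1 − (-10/7)·u_0 = (-1/7, 2/7, -4/7).

u_1 = (-1/7, 2/7, -4/7)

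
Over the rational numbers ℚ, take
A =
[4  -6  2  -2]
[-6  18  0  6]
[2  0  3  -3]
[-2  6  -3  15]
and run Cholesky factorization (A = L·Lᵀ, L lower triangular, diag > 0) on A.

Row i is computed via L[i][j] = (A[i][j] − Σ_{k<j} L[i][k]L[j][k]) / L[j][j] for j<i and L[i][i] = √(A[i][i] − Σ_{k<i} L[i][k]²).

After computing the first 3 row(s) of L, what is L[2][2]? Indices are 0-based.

Step 1: L[0][0] = √(4) = 2.
  L[1][0] = (-6) / L[0][0] = -3.
Step 2: L[1][1] = √(9) = 3.
  L[2][0] = (2) / L[0][0] = 1.
  L[2][1] = (3) / L[1][1] = 1.
Step 3: L[2][2] = √(1) = 1.

L[2][2] = 1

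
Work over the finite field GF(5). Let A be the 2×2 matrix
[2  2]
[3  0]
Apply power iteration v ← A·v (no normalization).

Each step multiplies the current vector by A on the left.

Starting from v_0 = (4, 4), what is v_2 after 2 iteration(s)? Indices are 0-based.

v_2 = (1, 3)

v_0 = (4, 4).
v_1 = A·v_0 = (1, 2).
v_2 = A·v_1 = (1, 3).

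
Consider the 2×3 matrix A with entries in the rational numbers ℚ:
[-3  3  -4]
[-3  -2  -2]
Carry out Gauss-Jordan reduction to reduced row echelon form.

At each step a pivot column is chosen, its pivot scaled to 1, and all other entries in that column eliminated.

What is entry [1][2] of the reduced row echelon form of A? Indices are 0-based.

M[1][2] = -2/5

pivot(0,0)=-3: scale R0 → (1, -1, 4/3)
  clear (1,0): R1 −= (-3)R0 → (0, -5, 2)
pivot(1,1)=-5: scale R1 → (0, 1, -2/5)
  clear (0,1): R0 −= (-1)R1 → (1, 0, 14/15)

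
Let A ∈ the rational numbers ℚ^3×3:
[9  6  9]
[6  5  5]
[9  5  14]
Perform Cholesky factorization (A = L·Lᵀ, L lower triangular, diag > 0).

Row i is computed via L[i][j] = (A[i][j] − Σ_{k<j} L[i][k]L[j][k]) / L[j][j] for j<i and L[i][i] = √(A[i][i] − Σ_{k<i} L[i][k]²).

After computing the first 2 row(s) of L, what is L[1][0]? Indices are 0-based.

L[1][0] = 2

Step 1: L[0][0] = √(9) = 3.
  L[1][0] = (6) / L[0][0] = 2.
Step 2: L[1][1] = √(1) = 1.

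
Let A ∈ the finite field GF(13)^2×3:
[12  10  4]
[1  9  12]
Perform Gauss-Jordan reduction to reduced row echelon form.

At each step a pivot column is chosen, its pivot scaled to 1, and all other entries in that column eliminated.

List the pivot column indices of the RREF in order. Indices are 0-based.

[1] R0 /= 12  ⇒  (1, 3, 9)
     R1 -= 1·R0  ⇒  (0, 6, 3)
[2] R1 /= 6  ⇒  (0, 1, 7)
     R0 -= 3·R1  ⇒  (1, 0, 1)

pivot columns: 0, 1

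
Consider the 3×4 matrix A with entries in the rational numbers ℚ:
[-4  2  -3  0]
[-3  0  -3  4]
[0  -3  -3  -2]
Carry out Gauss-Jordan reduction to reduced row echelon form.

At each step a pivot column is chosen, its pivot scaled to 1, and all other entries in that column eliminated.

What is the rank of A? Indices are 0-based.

rank = 3

[1] R0 /= -4  ⇒  (1, -1/2, 3/4, 0)
     R1 -= -3·R0  ⇒  (0, -3/2, -3/4, 4)
[2] R1 /= -3/2  ⇒  (0, 1, 1/2, -8/3)
     R0 -= -1/2·R1  ⇒  (1, 0, 1, -4/3)
     R2 -= -3·R1  ⇒  (0, 0, -3/2, -10)
[3] R2 /= -3/2  ⇒  (0, 0, 1, 20/3)
     R0 -= 1·R2  ⇒  (1, 0, 0, -8)
     R1 -= 1/2·R2  ⇒  (0, 1, 0, -6)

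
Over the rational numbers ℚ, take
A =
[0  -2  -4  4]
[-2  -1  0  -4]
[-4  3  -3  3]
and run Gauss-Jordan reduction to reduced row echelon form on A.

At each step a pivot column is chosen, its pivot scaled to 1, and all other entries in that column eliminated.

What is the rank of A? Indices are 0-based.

step 1: exchange rows 0,1
step 1: normalize row 0 (÷-2) = (1, 1/2, 0, 2)
  row 2: subtract -4×row0 = (0, 5, -3, 11)
step 2: normalize row 1 (÷-2) = (0, 1, 2, -2)
  row 0: subtract 1/2×row1 = (1, 0, -1, 3)
  row 2: subtract 5×row1 = (0, 0, -13, 21)
step 3: normalize row 2 (÷-13) = (0, 0, 1, -21/13)
  row 0: subtract -1×row2 = (1, 0, 0, 18/13)
  row 1: subtract 2×row2 = (0, 1, 0, 16/13)

rank = 3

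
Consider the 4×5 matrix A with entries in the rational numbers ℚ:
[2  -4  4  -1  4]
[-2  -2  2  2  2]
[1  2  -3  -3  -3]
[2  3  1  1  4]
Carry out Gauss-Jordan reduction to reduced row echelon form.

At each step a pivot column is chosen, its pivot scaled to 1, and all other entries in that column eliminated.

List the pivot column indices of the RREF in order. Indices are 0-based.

pivot(0,0)=2: scale R0 → (1, -2, 2, -1/2, 2)
  clear (1,0): R1 −= (-2)R0 → (0, -6, 6, 1, 6)
  clear (2,0): R2 −= (1)R0 → (0, 4, -5, -5/2, -5)
  clear (3,0): R3 −= (2)R0 → (0, 7, -3, 2, 0)
pivot(1,1)=-6: scale R1 → (0, 1, -1, -1/6, -1)
  clear (0,1): R0 −= (-2)R1 → (1, 0, 0, -5/6, 0)
  clear (2,1): R2 −= (4)R1 → (0, 0, -1, -11/6, -1)
  clear (3,1): R3 −= (7)R1 → (0, 0, 4, 19/6, 7)
pivot(2,2)=-1: scale R2 → (0, 0, 1, 11/6, 1)
  clear (1,2): R1 −= (-1)R2 → (0, 1, 0, 5/3, 0)
  clear (3,2): R3 −= (4)R2 → (0, 0, 0, -25/6, 3)
pivot(3,3)=-25/6: scale R3 → (0, 0, 0, 1, -18/25)
  clear (0,3): R0 −= (-5/6)R3 → (1, 0, 0, 0, -3/5)
  clear (1,3): R1 −= (5/3)R3 → (0, 1, 0, 0, 6/5)
  clear (2,3): R2 −= (11/6)R3 → (0, 0, 1, 0, 58/25)

pivot columns: 0, 1, 2, 3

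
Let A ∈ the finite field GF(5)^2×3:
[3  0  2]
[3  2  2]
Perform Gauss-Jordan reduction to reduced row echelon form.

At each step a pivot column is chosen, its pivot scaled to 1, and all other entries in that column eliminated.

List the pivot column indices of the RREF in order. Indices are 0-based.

[1] R0 /= 3  ⇒  (1, 0, 4)
     R1 -= 3·R0  ⇒  (0, 2, 0)
[2] R1 /= 2  ⇒  (0, 1, 0)

pivot columns: 0, 1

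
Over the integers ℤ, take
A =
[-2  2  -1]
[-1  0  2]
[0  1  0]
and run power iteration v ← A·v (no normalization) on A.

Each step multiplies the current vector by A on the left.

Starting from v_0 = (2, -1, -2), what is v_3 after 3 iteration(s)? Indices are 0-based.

v_0 = (2, -1, -2).
v_1 = A·v_0 = (-4, -6, -1).
v_2 = A·v_1 = (-3, 2, -6).
v_3 = A·v_2 = (16, -9, 2).

v_3 = (16, -9, 2)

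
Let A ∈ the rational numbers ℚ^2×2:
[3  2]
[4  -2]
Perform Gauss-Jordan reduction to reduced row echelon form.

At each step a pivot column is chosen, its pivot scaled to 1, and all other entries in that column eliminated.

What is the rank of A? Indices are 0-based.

pivot(0,0)=3: scale R0 → (1, 2/3)
  clear (1,0): R1 −= (4)R0 → (0, -14/3)
pivot(1,1)=-14/3: scale R1 → (0, 1)
  clear (0,1): R0 −= (2/3)R1 → (1, 0)

rank = 2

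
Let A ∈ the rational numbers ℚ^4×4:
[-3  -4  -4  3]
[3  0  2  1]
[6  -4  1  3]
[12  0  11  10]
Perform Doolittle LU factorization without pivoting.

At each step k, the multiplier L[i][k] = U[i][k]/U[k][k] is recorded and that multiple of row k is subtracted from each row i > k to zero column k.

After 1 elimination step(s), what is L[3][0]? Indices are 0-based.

L[3][0] = -4

k=0: U[0][0]=-3
  eliminate (1,0): mult=-1, new row 1: (0, -4, -2, 4); set L[1][0]=-1
  eliminate (2,0): mult=-2, new row 2: (0, -12, -7, 9); set L[2][0]=-2
  eliminate (3,0): mult=-4, new row 3: (0, -16, -5, 22); set L[3][0]=-4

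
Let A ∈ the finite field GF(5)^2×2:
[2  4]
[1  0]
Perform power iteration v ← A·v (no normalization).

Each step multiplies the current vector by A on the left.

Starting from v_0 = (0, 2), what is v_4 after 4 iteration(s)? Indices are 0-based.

v_0 = (0, 2).
v_1 = A·v_0 = (3, 0).
v_2 = A·v_1 = (1, 3).
v_3 = A·v_2 = (4, 1).
v_4 = A·v_3 = (2, 4).

v_4 = (2, 4)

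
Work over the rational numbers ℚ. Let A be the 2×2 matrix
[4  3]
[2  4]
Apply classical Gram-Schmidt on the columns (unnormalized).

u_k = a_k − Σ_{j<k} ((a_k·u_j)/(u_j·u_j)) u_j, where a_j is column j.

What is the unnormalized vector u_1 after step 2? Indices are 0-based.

u_1 = (-1, 2)

Step 1: u_0 = a_0 = (4, 2).
Step 2: u_1 = a_1 − (1)·u_0 = (-1, 2).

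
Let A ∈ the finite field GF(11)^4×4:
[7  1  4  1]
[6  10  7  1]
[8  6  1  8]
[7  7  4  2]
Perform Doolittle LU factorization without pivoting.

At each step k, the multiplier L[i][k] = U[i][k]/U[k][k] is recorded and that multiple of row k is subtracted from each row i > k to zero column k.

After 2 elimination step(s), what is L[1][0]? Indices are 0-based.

L[1][0] = 4

[col 0] pivot 7
  R1 -= 4*R0 → (0, 6, 2, 8)  (L[1][0] := 4)
  R2 -= 9*R0 → (0, 8, 9, 10)  (L[2][0] := 9)
  R3 -= 1*R0 → (0, 6, 0, 1)  (L[3][0] := 1)
[col 1] pivot 6
  R2 -= 5*R1 → (0, 0, 10, 3)  (L[2][1] := 5)
  R3 -= 1*R1 → (0, 0, 9, 4)  (L[3][1] := 1)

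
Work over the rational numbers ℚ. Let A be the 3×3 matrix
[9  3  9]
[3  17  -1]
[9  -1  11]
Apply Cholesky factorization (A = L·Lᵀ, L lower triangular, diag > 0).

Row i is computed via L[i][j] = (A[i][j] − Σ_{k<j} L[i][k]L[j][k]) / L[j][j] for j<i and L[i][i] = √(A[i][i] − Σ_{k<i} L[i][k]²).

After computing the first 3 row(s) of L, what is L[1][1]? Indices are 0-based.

Step 1: L[0][0] = √(9) = 3.
  L[1][0] = (3) / L[0][0] = 1.
Step 2: L[1][1] = √(16) = 4.
  L[2][0] = (9) / L[0][0] = 3.
  L[2][1] = (-4) / L[1][1] = -1.
Step 3: L[2][2] = √(1) = 1.

L[1][1] = 4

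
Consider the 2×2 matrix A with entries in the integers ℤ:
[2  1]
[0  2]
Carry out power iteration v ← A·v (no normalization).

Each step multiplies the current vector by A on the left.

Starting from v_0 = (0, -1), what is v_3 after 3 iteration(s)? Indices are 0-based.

v_3 = (-12, -8)

v_0 = (0, -1).
v_1 = A·v_0 = (-1, -2).
v_2 = A·v_1 = (-4, -4).
v_3 = A·v_2 = (-12, -8).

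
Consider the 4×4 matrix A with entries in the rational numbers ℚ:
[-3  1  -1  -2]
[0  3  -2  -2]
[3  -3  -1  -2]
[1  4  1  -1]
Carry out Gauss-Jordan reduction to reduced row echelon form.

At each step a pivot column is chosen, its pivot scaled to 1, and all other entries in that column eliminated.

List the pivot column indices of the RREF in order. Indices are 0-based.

pivot(0,0)=-3: scale R0 → (1, -1/3, 1/3, 2/3)
  clear (2,0): R2 −= (3)R0 → (0, -2, -2, -4)
  clear (3,0): R3 −= (1)R0 → (0, 13/3, 2/3, -5/3)
pivot(1,1)=3: scale R1 → (0, 1, -2/3, -2/3)
  clear (0,1): R0 −= (-1/3)R1 → (1, 0, 1/9, 4/9)
  clear (2,1): R2 −= (-2)R1 → (0, 0, -10/3, -16/3)
  clear (3,1): R3 −= (13/3)R1 → (0, 0, 32/9, 11/9)
pivot(2,2)=-10/3: scale R2 → (0, 0, 1, 8/5)
  clear (0,2): R0 −= (1/9)R2 → (1, 0, 0, 4/15)
  clear (1,2): R1 −= (-2/3)R2 → (0, 1, 0, 2/5)
  clear (3,2): R3 −= (32/9)R2 → (0, 0, 0, -67/15)
pivot(3,3)=-67/15: scale R3 → (0, 0, 0, 1)
  clear (0,3): R0 −= (4/15)R3 → (1, 0, 0, 0)
  clear (1,3): R1 −= (2/5)R3 → (0, 1, 0, 0)
  clear (2,3): R2 −= (8/5)R3 → (0, 0, 1, 0)

pivot columns: 0, 1, 2, 3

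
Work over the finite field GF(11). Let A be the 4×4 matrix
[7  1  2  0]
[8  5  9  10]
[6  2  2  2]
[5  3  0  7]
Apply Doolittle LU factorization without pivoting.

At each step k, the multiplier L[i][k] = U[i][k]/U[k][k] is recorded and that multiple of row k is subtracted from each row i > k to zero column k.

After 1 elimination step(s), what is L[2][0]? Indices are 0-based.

k=0: U[0][0]=7
  eliminate (1,0): mult=9, new row 1: (0, 7, 2, 10); set L[1][0]=9
  eliminate (2,0): mult=4, new row 2: (0, 9, 5, 2); set L[2][0]=4
  eliminate (3,0): mult=7, new row 3: (0, 7, 8, 7); set L[3][0]=7

L[2][0] = 4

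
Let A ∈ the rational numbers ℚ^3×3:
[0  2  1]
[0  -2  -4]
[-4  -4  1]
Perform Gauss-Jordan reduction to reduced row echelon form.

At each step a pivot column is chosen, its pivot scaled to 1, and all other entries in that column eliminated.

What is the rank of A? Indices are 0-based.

[1] R0 <-> R2
[1] R0 /= -4  ⇒  (1, 1, -1/4)
[2] R1 /= -2  ⇒  (0, 1, 2)
     R0 -= 1·R1  ⇒  (1, 0, -9/4)
     R2 -= 2·R1  ⇒  (0, 0, -3)
[3] R2 /= -3  ⇒  (0, 0, 1)
     R0 -= -9/4·R2  ⇒  (1, 0, 0)
     R1 -= 2·R2  ⇒  (0, 1, 0)

rank = 3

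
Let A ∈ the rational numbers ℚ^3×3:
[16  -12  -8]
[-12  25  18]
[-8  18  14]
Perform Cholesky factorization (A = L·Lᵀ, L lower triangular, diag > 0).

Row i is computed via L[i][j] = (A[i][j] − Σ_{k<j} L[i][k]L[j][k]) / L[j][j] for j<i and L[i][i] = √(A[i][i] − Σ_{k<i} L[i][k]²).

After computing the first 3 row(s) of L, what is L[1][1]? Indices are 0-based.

L[1][1] = 4

Step 1: L[0][0] = √(16) = 4.
  L[1][0] = (-12) / L[0][0] = -3.
Step 2: L[1][1] = √(16) = 4.
  L[2][0] = (-8) / L[0][0] = -2.
  L[2][1] = (12) / L[1][1] = 3.
Step 3: L[2][2] = √(1) = 1.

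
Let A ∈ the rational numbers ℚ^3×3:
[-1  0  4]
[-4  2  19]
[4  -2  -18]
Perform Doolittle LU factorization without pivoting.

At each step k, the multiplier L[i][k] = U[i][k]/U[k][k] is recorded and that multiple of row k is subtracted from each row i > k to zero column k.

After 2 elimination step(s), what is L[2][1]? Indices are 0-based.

[col 0] pivot -1
  R1 -= 4*R0 → (0, 2, 3)  (L[1][0] := 4)
  R2 -= -4*R0 → (0, -2, -2)  (L[2][0] := -4)
[col 1] pivot 2
  R2 -= -1*R1 → (0, 0, 1)  (L[2][1] := -1)

L[2][1] = -1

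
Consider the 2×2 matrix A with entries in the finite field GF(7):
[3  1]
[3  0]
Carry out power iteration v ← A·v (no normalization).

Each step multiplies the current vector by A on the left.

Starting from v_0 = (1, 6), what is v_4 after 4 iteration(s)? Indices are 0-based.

v_4 = (0, 1)

v_0 = (1, 6).
v_1 = A·v_0 = (2, 3).
v_2 = A·v_1 = (2, 6).
v_3 = A·v_2 = (5, 6).
v_4 = A·v_3 = (0, 1).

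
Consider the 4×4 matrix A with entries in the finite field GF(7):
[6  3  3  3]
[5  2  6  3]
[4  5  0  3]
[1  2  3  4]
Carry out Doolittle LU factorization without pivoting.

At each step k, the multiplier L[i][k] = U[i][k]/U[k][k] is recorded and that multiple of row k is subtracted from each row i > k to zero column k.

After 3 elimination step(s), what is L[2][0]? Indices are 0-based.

[col 0] pivot 6
  R1 -= 2*R0 → (0, 3, 0, 4)  (L[1][0] := 2)
  R2 -= 3*R0 → (0, 3, 5, 1)  (L[2][0] := 3)
  R3 -= 6*R0 → (0, 5, 6, 0)  (L[3][0] := 6)
[col 1] pivot 3
  R2 -= 1*R1 → (0, 0, 5, 4)  (L[2][1] := 1)
  R3 -= 4*R1 → (0, 0, 6, 5)  (L[3][1] := 4)
[col 2] pivot 5
  R3 -= 4*R2 → (0, 0, 0, 3)  (L[3][2] := 4)

L[2][0] = 3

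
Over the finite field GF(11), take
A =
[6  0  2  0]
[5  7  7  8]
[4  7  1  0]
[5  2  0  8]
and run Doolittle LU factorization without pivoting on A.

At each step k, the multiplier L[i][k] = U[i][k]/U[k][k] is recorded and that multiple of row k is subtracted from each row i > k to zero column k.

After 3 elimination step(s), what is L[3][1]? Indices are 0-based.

L[3][1] = 5

k=0: U[0][0]=6
  eliminate (1,0): mult=10, new row 1: (0, 7, 9, 8); set L[1][0]=10
  eliminate (2,0): mult=8, new row 2: (0, 7, 7, 0); set L[2][0]=8
  eliminate (3,0): mult=10, new row 3: (0, 2, 2, 8); set L[3][0]=10
k=1: U[1][1]=7
  eliminate (2,1): mult=1, new row 2: (0, 0, 9, 3); set L[2][1]=1
  eliminate (3,1): mult=5, new row 3: (0, 0, 1, 1); set L[3][1]=5
k=2: U[2][2]=9
  eliminate (3,2): mult=5, new row 3: (0, 0, 0, 8); set L[3][2]=5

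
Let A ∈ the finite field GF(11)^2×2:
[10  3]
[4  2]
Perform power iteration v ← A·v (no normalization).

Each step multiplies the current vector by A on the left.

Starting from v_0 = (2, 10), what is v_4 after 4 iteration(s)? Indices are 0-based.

v_4 = (0, 8)

v_0 = (2, 10).
v_1 = A·v_0 = (6, 6).
v_2 = A·v_1 = (1, 3).
v_3 = A·v_2 = (8, 10).
v_4 = A·v_3 = (0, 8).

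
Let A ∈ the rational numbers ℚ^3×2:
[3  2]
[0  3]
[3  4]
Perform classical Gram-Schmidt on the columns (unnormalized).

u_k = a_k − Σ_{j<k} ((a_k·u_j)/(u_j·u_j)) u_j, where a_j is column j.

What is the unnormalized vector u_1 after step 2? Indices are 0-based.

Step 1: u_0 = a_0 = (3, 0, 3).
Step 2: u_1 = a_1 − (1)·u_0 = (-1, 3, 1).

u_1 = (-1, 3, 1)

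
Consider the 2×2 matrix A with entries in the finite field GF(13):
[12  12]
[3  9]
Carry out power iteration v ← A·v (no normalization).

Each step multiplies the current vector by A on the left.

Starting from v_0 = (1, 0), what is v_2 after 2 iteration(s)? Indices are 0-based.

v_0 = (1, 0).
v_1 = A·v_0 = (12, 3).
v_2 = A·v_1 = (11, 11).

v_2 = (11, 11)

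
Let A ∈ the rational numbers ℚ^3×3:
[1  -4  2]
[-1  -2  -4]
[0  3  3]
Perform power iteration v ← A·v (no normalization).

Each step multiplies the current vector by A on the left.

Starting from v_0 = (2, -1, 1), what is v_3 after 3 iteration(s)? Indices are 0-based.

v_0 = (2, -1, 1).
v_1 = A·v_0 = (8, -4, 0).
v_2 = A·v_1 = (24, 0, -12).
v_3 = A·v_2 = (0, 24, -36).

v_3 = (0, 24, -36)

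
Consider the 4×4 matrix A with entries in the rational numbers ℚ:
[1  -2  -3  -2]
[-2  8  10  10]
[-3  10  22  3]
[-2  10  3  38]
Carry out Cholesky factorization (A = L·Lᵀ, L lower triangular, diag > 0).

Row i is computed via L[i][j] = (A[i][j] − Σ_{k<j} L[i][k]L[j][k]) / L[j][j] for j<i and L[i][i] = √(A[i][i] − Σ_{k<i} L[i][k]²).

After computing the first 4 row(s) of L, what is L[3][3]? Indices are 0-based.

L[3][3] = 4

Step 1: L[0][0] = √(1) = 1.
  L[1][0] = (-2) / L[0][0] = -2.
Step 2: L[1][1] = √(4) = 2.
  L[2][0] = (-3) / L[0][0] = -3.
  L[2][1] = (4) / L[1][1] = 2.
Step 3: L[2][2] = √(9) = 3.
  L[3][0] = (-2) / L[0][0] = -2.
  L[3][1] = (6) / L[1][1] = 3.
  L[3][2] = (-9) / L[2][2] = -3.
Step 4: L[3][3] = √(16) = 4.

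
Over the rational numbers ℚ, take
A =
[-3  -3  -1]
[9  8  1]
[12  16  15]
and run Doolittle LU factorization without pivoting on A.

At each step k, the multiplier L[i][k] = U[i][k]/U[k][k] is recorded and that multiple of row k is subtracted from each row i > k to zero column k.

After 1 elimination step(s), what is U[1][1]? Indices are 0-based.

U[1][1] = -1

Step 1: pivot at (0,0) is -3.
  row1 ← row1 − (-3)·row0  ⇒  L[1][0]=-3, U row1=(0, -1, -2)
  row2 ← row2 − (-4)·row0  ⇒  L[2][0]=-4, U row2=(0, 4, 11)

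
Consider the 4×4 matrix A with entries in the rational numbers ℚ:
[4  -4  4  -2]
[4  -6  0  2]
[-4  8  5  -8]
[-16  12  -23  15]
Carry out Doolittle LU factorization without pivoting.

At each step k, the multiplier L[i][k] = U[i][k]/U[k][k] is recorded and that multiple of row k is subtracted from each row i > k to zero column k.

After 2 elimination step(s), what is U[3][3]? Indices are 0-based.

k=0: U[0][0]=4
  eliminate (1,0): mult=1, new row 1: (0, -2, -4, 4); set L[1][0]=1
  eliminate (2,0): mult=-1, new row 2: (0, 4, 9, -10); set L[2][0]=-1
  eliminate (3,0): mult=-4, new row 3: (0, -4, -7, 7); set L[3][0]=-4
k=1: U[1][1]=-2
  eliminate (2,1): mult=-2, new row 2: (0, 0, 1, -2); set L[2][1]=-2
  eliminate (3,1): mult=2, new row 3: (0, 0, 1, -1); set L[3][1]=2

U[3][3] = -1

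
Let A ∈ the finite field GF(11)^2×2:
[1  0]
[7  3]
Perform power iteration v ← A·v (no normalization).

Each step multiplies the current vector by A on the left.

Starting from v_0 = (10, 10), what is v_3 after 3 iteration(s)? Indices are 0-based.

v_3 = (10, 3)

v_0 = (10, 10).
v_1 = A·v_0 = (10, 1).
v_2 = A·v_1 = (10, 7).
v_3 = A·v_2 = (10, 3).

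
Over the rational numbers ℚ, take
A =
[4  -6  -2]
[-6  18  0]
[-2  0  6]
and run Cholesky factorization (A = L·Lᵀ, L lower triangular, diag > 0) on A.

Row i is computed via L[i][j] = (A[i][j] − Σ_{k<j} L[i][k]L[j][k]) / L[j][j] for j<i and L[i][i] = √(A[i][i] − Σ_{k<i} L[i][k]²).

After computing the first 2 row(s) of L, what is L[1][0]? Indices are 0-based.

Step 1: L[0][0] = √(4) = 2.
  L[1][0] = (-6) / L[0][0] = -3.
Step 2: L[1][1] = √(9) = 3.

L[1][0] = -3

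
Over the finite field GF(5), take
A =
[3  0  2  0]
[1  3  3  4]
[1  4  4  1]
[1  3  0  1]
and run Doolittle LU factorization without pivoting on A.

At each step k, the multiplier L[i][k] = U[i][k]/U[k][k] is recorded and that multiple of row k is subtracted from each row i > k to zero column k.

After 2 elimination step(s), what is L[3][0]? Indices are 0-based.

[col 0] pivot 3
  R1 -= 2*R0 → (0, 3, 4, 4)  (L[1][0] := 2)
  R2 -= 2*R0 → (0, 4, 0, 1)  (L[2][0] := 2)
  R3 -= 2*R0 → (0, 3, 1, 1)  (L[3][0] := 2)
[col 1] pivot 3
  R2 -= 3*R1 → (0, 0, 3, 4)  (L[2][1] := 3)
  R3 -= 1*R1 → (0, 0, 2, 2)  (L[3][1] := 1)

L[3][0] = 2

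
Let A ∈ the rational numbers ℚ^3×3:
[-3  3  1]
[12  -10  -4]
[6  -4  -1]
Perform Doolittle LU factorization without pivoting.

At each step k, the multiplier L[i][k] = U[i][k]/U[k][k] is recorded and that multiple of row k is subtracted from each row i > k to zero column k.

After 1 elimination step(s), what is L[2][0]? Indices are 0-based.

Step 1: pivot at (0,0) is -3.
  row1 ← row1 − (-4)·row0  ⇒  L[1][0]=-4, U row1=(0, 2, 0)
  row2 ← row2 − (-2)·row0  ⇒  L[2][0]=-2, U row2=(0, 2, 1)

L[2][0] = -2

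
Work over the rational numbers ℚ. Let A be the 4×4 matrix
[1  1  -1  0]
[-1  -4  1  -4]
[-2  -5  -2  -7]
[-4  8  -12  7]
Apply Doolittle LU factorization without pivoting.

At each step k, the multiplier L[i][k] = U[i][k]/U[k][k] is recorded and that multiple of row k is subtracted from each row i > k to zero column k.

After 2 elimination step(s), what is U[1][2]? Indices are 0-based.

Step 1: pivot at (0,0) is 1.
  row1 ← row1 − (-1)·row0  ⇒  L[1][0]=-1, U row1=(0, -3, 0, -4)
  row2 ← row2 − (-2)·row0  ⇒  L[2][0]=-2, U row2=(0, -3, -4, -7)
  row3 ← row3 − (-4)·row0  ⇒  L[3][0]=-4, U row3=(0, 12, -16, 7)
Step 2: pivot at (1,1) is -3.
  row2 ← row2 − (1)·row1  ⇒  L[2][1]=1, U row2=(0, 0, -4, -3)
  row3 ← row3 − (-4)·row1  ⇒  L[3][1]=-4, U row3=(0, 0, -16, -9)

U[1][2] = 0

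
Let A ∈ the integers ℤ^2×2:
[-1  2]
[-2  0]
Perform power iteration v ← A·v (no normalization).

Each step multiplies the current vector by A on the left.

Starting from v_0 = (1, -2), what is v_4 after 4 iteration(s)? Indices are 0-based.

v_0 = (1, -2).
v_1 = A·v_0 = (-5, -2).
v_2 = A·v_1 = (1, 10).
v_3 = A·v_2 = (19, -2).
v_4 = A·v_3 = (-23, -38).

v_4 = (-23, -38)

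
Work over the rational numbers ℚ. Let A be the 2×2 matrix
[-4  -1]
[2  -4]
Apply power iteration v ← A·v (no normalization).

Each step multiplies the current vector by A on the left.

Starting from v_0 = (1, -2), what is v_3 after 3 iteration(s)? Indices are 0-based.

v_3 = (52, 172)

v_0 = (1, -2).
v_1 = A·v_0 = (-2, 10).
v_2 = A·v_1 = (-2, -44).
v_3 = A·v_2 = (52, 172).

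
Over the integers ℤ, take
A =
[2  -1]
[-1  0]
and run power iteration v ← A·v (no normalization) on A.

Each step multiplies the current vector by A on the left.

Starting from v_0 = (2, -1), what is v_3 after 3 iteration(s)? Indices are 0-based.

v_3 = (29, -12)

v_0 = (2, -1).
v_1 = A·v_0 = (5, -2).
v_2 = A·v_1 = (12, -5).
v_3 = A·v_2 = (29, -12).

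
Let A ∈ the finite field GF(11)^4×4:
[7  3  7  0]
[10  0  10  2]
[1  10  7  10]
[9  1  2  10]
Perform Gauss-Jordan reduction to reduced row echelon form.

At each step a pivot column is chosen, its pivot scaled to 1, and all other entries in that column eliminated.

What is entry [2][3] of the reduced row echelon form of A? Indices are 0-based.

step 1: normalize row 0 (÷7) = (1, 2, 1, 0)
  row 1: subtract 10×row0 = (0, 2, 0, 2)
  row 2: subtract 1×row0 = (0, 8, 6, 10)
  row 3: subtract 9×row0 = (0, 5, 4, 10)
step 2: normalize row 1 (÷2) = (0, 1, 0, 1)
  row 0: subtract 2×row1 = (1, 0, 1, 9)
  row 2: subtract 8×row1 = (0, 0, 6, 2)
  row 3: subtract 5×row1 = (0, 0, 4, 5)
step 3: normalize row 2 (÷6) = (0, 0, 1, 4)
  row 0: subtract 1×row2 = (1, 0, 0, 5)
  row 3: subtract 4×row2 = (0, 0, 0, 0)
skip col 3 (zero from row 3)

M[2][3] = 4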